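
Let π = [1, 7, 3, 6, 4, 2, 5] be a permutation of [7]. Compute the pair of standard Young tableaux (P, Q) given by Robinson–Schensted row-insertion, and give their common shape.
P = [1, 2, 4, 5] / [3] / [6] / [7];  Q = [1, 2, 4, 7] / [3] / [5] / [6];  common shape = (4, 1, 1, 1)

Row-insert the values π_1, π_2, … into P one at a time, bumping the leftmost entry strictly greater than the inserted value down to the next row. The recording tableau Q records, in position (i, j), the step at which that cell was added to P.
  Insert 1 (step 1): P = [1];  Q = [1]
  Insert 7 (step 2): P = [1, 7];  Q = [1, 2]
  Insert 3 (step 3): P = [1, 3] / [7];  Q = [1, 2] / [3]
  Insert 6 (step 4): P = [1, 3, 6] / [7];  Q = [1, 2, 4] / [3]
  Insert 4 (step 5): P = [1, 3, 4] / [6] / [7];  Q = [1, 2, 4] / [3] / [5]
  Insert 2 (step 6): P = [1, 2, 4] / [3] / [6] / [7];  Q = [1, 2, 4] / [3] / [5] / [6]
  Insert 5 (step 7): P = [1, 2, 4, 5] / [3] / [6] / [7];  Q = [1, 2, 4, 7] / [3] / [5] / [6]
Final shape: (4, 1, 1, 1).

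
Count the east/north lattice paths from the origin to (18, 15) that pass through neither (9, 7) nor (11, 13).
Number of paths = 680722256

Inclusion–exclusion. Total paths: C(33, 18) = 1037158320. Through P₁: C(16, 9)·C(17, 9) = 278106400. Through P₂: C(24, 11)·C(9, 7) = 89861184. Since P₁ is strictly southwest of P₂, a monotone path through both must visit P₁ then P₂; paths through both = C(16, 9)·C(8, 2)·C(9, 7) = 11531520. Avoid both = 1037158320 − 278106400 − 89861184 + 11531520 = 680722256.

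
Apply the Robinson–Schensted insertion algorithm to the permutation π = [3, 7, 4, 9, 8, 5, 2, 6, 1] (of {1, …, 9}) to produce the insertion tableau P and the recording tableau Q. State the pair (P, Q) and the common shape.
P = [1, 4, 5, 6] / [2, 8] / [3] / [7] / [9];  Q = [1, 2, 4, 8] / [3, 5] / [6] / [7] / [9];  common shape = (4, 2, 1, 1, 1)

Row-insert the values π_1, π_2, … into P one at a time, bumping the leftmost entry strictly greater than the inserted value down to the next row. The recording tableau Q records, in position (i, j), the step at which that cell was added to P.
  Insert 3 (step 1): P = [3];  Q = [1]
  Insert 7 (step 2): P = [3, 7];  Q = [1, 2]
  Insert 4 (step 3): P = [3, 4] / [7];  Q = [1, 2] / [3]
  Insert 9 (step 4): P = [3, 4, 9] / [7];  Q = [1, 2, 4] / [3]
  Insert 8 (step 5): P = [3, 4, 8] / [7, 9];  Q = [1, 2, 4] / [3, 5]
  Insert 5 (step 6): P = [3, 4, 5] / [7, 8] / [9];  Q = [1, 2, 4] / [3, 5] / [6]
  Insert 2 (step 7): P = [2, 4, 5] / [3, 8] / [7] / [9];  Q = [1, 2, 4] / [3, 5] / [6] / [7]
  Insert 6 (step 8): P = [2, 4, 5, 6] / [3, 8] / [7] / [9];  Q = [1, 2, 4, 8] / [3, 5] / [6] / [7]
  Insert 1 (step 9): P = [1, 4, 5, 6] / [2, 8] / [3] / [7] / [9];  Q = [1, 2, 4, 8] / [3, 5] / [6] / [7] / [9]
Final shape: (4, 2, 1, 1, 1).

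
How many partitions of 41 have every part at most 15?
p(41, parts ≤ 15) = 35401

Use the recurrence p(n, m) = p(n, m−1) + p(n−m, m): either the largest part is < m (count p(n, m−1)) or the largest part is exactly m (remove one copy of m, count p(n−m, m)). With p(0, ·) = 1 this gives p(41, parts ≤ 15) = 35401. (By conjugating Young diagrams, this also counts partitions of 41 into at most 15 parts.)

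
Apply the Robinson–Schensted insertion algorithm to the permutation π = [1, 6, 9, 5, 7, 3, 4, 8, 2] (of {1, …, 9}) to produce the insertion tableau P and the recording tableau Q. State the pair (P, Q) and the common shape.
P = [1, 2, 4, 8] / [3, 7] / [5, 9] / [6];  Q = [1, 2, 3, 8] / [4, 5] / [6, 7] / [9];  common shape = (4, 2, 2, 1)

Row-insert the values π_1, π_2, … into P one at a time, bumping the leftmost entry strictly greater than the inserted value down to the next row. The recording tableau Q records, in position (i, j), the step at which that cell was added to P.
  Insert 1 (step 1): P = [1];  Q = [1]
  Insert 6 (step 2): P = [1, 6];  Q = [1, 2]
  Insert 9 (step 3): P = [1, 6, 9];  Q = [1, 2, 3]
  Insert 5 (step 4): P = [1, 5, 9] / [6];  Q = [1, 2, 3] / [4]
  Insert 7 (step 5): P = [1, 5, 7] / [6, 9];  Q = [1, 2, 3] / [4, 5]
  Insert 3 (step 6): P = [1, 3, 7] / [5, 9] / [6];  Q = [1, 2, 3] / [4, 5] / [6]
  Insert 4 (step 7): P = [1, 3, 4] / [5, 7] / [6, 9];  Q = [1, 2, 3] / [4, 5] / [6, 7]
  Insert 8 (step 8): P = [1, 3, 4, 8] / [5, 7] / [6, 9];  Q = [1, 2, 3, 8] / [4, 5] / [6, 7]
  Insert 2 (step 9): P = [1, 2, 4, 8] / [3, 7] / [5, 9] / [6];  Q = [1, 2, 3, 8] / [4, 5] / [6, 7] / [9]
Final shape: (4, 2, 2, 1).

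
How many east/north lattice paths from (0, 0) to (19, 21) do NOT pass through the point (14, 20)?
Number of paths = 122930554560

Total paths from (0, 0) to (19, 21): C(40, 19) = 131282408400. Paths through (14, 20): (paths (0, 0) → (14, 20)) × (paths (14, 20) → (19, 21)) = C(34, 14) · C(6, 5) = 1391975640 · 6 = 8351853840. Avoidance count = 131282408400 − 8351853840 = 122930554560.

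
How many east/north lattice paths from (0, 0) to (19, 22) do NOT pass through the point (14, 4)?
Number of paths = 244559704260

Total paths from (0, 0) to (19, 22): C(41, 19) = 244662670200. Paths through (14, 4): (paths (0, 0) → (14, 4)) × (paths (14, 4) → (19, 22)) = C(18, 14) · C(23, 5) = 3060 · 33649 = 102965940. Avoidance count = 244662670200 − 102965940 = 244559704260.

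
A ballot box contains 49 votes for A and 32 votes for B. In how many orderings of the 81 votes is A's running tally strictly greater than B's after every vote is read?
Strict-lead orderings = 7601512756667727261650

Total orderings of the 81 votes with 49 for A: C(81, 49) = 36218972546475641658450. By the Bertrand ballot formula (Cycle Lemma / reflection principle), the number of orderings in which A is strictly ahead of B throughout is (p − q)/(p + q) · C(p + q, p) = (49 − 32)/(49 + 32) · 36218972546475641658450 = 7601512756667727261650.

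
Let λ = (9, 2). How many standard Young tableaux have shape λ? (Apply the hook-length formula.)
# SYT of shape (9, 2) = 44

Hook-length formula: f^λ = n! / Π hook(c), product over all cells c of the Young diagram. For λ = (9, 2), n = 11 boxes. Hook lengths by row (left-to-right, top-to-bottom): [10, 9, 7, 6, 5, 4, 3, 2, 1]; [2, 1]. Product of hooks = 907200. So f^λ = 11! / 907200 = 39916800 / 907200 = 44.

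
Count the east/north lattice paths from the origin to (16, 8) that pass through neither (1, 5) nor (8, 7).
Number of paths = 674604

Inclusion–exclusion. Total paths: C(24, 16) = 735471. Through P₁: C(6, 1)·C(18, 15) = 4896. Through P₂: C(15, 8)·C(9, 8) = 57915. Since P₁ is strictly southwest of P₂, a monotone path through both must visit P₁ then P₂; paths through both = C(6, 1)·C(9, 7)·C(9, 8) = 1944. Avoid both = 735471 − 4896 − 57915 + 1944 = 674604.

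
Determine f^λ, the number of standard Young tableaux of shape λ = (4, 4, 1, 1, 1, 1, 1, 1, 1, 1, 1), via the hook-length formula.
# SYT of shape (4, 4, 1, 1, 1, 1, 1, 1, 1, 1, 1) = 37400

Hook-length formula: f^λ = n! / Π hook(c), product over all cells c of the Young diagram. For λ = (4, 4, 1, 1, 1, 1, 1, 1, 1, 1, 1), n = 17 boxes. Hook lengths by row (left-to-right, top-to-bottom): [14, 4, 3, 2]; [13, 3, 2, 1]; [9]; [8]; [7]; [6]; [5]; [4]; [3]; [2]; [1]. Product of hooks = 9510359040. So f^λ = 17! / 9510359040 = 355687428096000 / 9510359040 = 37400.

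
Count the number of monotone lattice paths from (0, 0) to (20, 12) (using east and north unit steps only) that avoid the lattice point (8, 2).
Number of paths = 196693770

Total paths from (0, 0) to (20, 12): C(32, 20) = 225792840. Paths through (8, 2): (paths (0, 0) → (8, 2)) × (paths (8, 2) → (20, 12)) = C(10, 8) · C(22, 12) = 45 · 646646 = 29099070. Avoidance count = 225792840 − 29099070 = 196693770.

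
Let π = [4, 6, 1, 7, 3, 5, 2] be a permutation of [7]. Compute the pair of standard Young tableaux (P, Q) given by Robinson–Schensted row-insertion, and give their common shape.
P = [1, 2, 5] / [3, 6, 7] / [4];  Q = [1, 2, 4] / [3, 5, 6] / [7];  common shape = (3, 3, 1)

Row-insert the values π_1, π_2, … into P one at a time, bumping the leftmost entry strictly greater than the inserted value down to the next row. The recording tableau Q records, in position (i, j), the step at which that cell was added to P.
  Insert 4 (step 1): P = [4];  Q = [1]
  Insert 6 (step 2): P = [4, 6];  Q = [1, 2]
  Insert 1 (step 3): P = [1, 6] / [4];  Q = [1, 2] / [3]
  Insert 7 (step 4): P = [1, 6, 7] / [4];  Q = [1, 2, 4] / [3]
  Insert 3 (step 5): P = [1, 3, 7] / [4, 6];  Q = [1, 2, 4] / [3, 5]
  Insert 5 (step 6): P = [1, 3, 5] / [4, 6, 7];  Q = [1, 2, 4] / [3, 5, 6]
  Insert 2 (step 7): P = [1, 2, 5] / [3, 6, 7] / [4];  Q = [1, 2, 4] / [3, 5, 6] / [7]
Final shape: (3, 3, 1).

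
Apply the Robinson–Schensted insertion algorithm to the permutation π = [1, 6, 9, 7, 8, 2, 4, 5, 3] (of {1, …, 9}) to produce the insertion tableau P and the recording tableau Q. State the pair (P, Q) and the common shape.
P = [1, 2, 3, 5] / [4, 7, 8] / [6] / [9];  Q = [1, 2, 3, 5] / [4, 7, 8] / [6] / [9];  common shape = (4, 3, 1, 1)

Row-insert the values π_1, π_2, … into P one at a time, bumping the leftmost entry strictly greater than the inserted value down to the next row. The recording tableau Q records, in position (i, j), the step at which that cell was added to P.
  Insert 1 (step 1): P = [1];  Q = [1]
  Insert 6 (step 2): P = [1, 6];  Q = [1, 2]
  Insert 9 (step 3): P = [1, 6, 9];  Q = [1, 2, 3]
  Insert 7 (step 4): P = [1, 6, 7] / [9];  Q = [1, 2, 3] / [4]
  Insert 8 (step 5): P = [1, 6, 7, 8] / [9];  Q = [1, 2, 3, 5] / [4]
  Insert 2 (step 6): P = [1, 2, 7, 8] / [6] / [9];  Q = [1, 2, 3, 5] / [4] / [6]
  Insert 4 (step 7): P = [1, 2, 4, 8] / [6, 7] / [9];  Q = [1, 2, 3, 5] / [4, 7] / [6]
  Insert 5 (step 8): P = [1, 2, 4, 5] / [6, 7, 8] / [9];  Q = [1, 2, 3, 5] / [4, 7, 8] / [6]
  Insert 3 (step 9): P = [1, 2, 3, 5] / [4, 7, 8] / [6] / [9];  Q = [1, 2, 3, 5] / [4, 7, 8] / [6] / [9]
Final shape: (4, 3, 1, 1).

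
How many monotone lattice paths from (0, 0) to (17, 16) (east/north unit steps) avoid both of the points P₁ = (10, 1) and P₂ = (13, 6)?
Number of paths = 1138384610

Inclusion–exclusion. Total paths: C(33, 17) = 1166803110. Through P₁: C(11, 10)·C(22, 7) = 1875984. Through P₂: C(19, 13)·C(14, 4) = 27159132. Since P₁ is strictly southwest of P₂, a monotone path through both must visit P₁ then P₂; paths through both = C(11, 10)·C(8, 3)·C(14, 4) = 616616. Avoid both = 1166803110 − 1875984 − 27159132 + 616616 = 1138384610.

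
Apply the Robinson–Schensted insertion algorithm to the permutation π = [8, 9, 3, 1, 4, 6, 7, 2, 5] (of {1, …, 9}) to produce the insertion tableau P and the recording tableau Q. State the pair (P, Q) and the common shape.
P = [1, 2, 5, 7] / [3, 4, 6] / [8, 9];  Q = [1, 2, 6, 7] / [3, 5, 9] / [4, 8];  common shape = (4, 3, 2)

Row-insert the values π_1, π_2, … into P one at a time, bumping the leftmost entry strictly greater than the inserted value down to the next row. The recording tableau Q records, in position (i, j), the step at which that cell was added to P.
  Insert 8 (step 1): P = [8];  Q = [1]
  Insert 9 (step 2): P = [8, 9];  Q = [1, 2]
  Insert 3 (step 3): P = [3, 9] / [8];  Q = [1, 2] / [3]
  Insert 1 (step 4): P = [1, 9] / [3] / [8];  Q = [1, 2] / [3] / [4]
  Insert 4 (step 5): P = [1, 4] / [3, 9] / [8];  Q = [1, 2] / [3, 5] / [4]
  Insert 6 (step 6): P = [1, 4, 6] / [3, 9] / [8];  Q = [1, 2, 6] / [3, 5] / [4]
  Insert 7 (step 7): P = [1, 4, 6, 7] / [3, 9] / [8];  Q = [1, 2, 6, 7] / [3, 5] / [4]
  Insert 2 (step 8): P = [1, 2, 6, 7] / [3, 4] / [8, 9];  Q = [1, 2, 6, 7] / [3, 5] / [4, 8]
  Insert 5 (step 9): P = [1, 2, 5, 7] / [3, 4, 6] / [8, 9];  Q = [1, 2, 6, 7] / [3, 5, 9] / [4, 8]
Final shape: (4, 3, 2).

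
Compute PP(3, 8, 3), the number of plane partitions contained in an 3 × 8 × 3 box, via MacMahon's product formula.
PP(3, 8, 3) = 259545

Evaluate the triple product over i = 1..3, j = 1..8, k = 1..3. The factors are (2/1) · (3/2) · (4/3) · (3/2) · (4/3) · (5/4) · (4/3) · (5/4) · … (72 factors total). The numerators and denominators telescope so the product is an integer; carrying out the multiplication exactly gives PP(3, 8, 3) = 259545.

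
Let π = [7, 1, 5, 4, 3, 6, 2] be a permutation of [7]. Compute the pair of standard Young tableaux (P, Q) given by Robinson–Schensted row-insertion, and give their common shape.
P = [1, 2, 6] / [3] / [4] / [5] / [7];  Q = [1, 3, 6] / [2] / [4] / [5] / [7];  common shape = (3, 1, 1, 1, 1)

Row-insert the values π_1, π_2, … into P one at a time, bumping the leftmost entry strictly greater than the inserted value down to the next row. The recording tableau Q records, in position (i, j), the step at which that cell was added to P.
  Insert 7 (step 1): P = [7];  Q = [1]
  Insert 1 (step 2): P = [1] / [7];  Q = [1] / [2]
  Insert 5 (step 3): P = [1, 5] / [7];  Q = [1, 3] / [2]
  Insert 4 (step 4): P = [1, 4] / [5] / [7];  Q = [1, 3] / [2] / [4]
  Insert 3 (step 5): P = [1, 3] / [4] / [5] / [7];  Q = [1, 3] / [2] / [4] / [5]
  Insert 6 (step 6): P = [1, 3, 6] / [4] / [5] / [7];  Q = [1, 3, 6] / [2] / [4] / [5]
  Insert 2 (step 7): P = [1, 2, 6] / [3] / [4] / [5] / [7];  Q = [1, 3, 6] / [2] / [4] / [5] / [7]
Final shape: (3, 1, 1, 1, 1).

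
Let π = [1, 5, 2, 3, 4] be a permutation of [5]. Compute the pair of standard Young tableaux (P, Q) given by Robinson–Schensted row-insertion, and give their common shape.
P = [1, 2, 3, 4] / [5];  Q = [1, 2, 4, 5] / [3];  common shape = (4, 1)

Row-insert the values π_1, π_2, … into P one at a time, bumping the leftmost entry strictly greater than the inserted value down to the next row. The recording tableau Q records, in position (i, j), the step at which that cell was added to P.
  Insert 1 (step 1): P = [1];  Q = [1]
  Insert 5 (step 2): P = [1, 5];  Q = [1, 2]
  Insert 2 (step 3): P = [1, 2] / [5];  Q = [1, 2] / [3]
  Insert 3 (step 4): P = [1, 2, 3] / [5];  Q = [1, 2, 4] / [3]
  Insert 4 (step 5): P = [1, 2, 3, 4] / [5];  Q = [1, 2, 4, 5] / [3]
Final shape: (4, 1).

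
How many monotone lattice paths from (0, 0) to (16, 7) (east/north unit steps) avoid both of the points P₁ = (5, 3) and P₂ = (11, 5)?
Number of paths = 109917

Inclusion–exclusion. Total paths: C(23, 16) = 245157. Through P₁: C(8, 5)·C(15, 11) = 76440. Through P₂: C(16, 11)·C(7, 5) = 91728. Since P₁ is strictly southwest of P₂, a monotone path through both must visit P₁ then P₂; paths through both = C(8, 5)·C(8, 6)·C(7, 5) = 32928. Avoid both = 245157 − 76440 − 91728 + 32928 = 109917.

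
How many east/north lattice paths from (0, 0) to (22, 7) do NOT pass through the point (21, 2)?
Number of paths = 1559262

Total paths from (0, 0) to (22, 7): C(29, 22) = 1560780. Paths through (21, 2): (paths (0, 0) → (21, 2)) × (paths (21, 2) → (22, 7)) = C(23, 21) · C(6, 1) = 253 · 6 = 1518. Avoidance count = 1560780 − 1518 = 1559262.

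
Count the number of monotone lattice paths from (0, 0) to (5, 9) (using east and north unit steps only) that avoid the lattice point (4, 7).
Number of paths = 1012

Total paths from (0, 0) to (5, 9): C(14, 5) = 2002. Paths through (4, 7): (paths (0, 0) → (4, 7)) × (paths (4, 7) → (5, 9)) = C(11, 4) · C(3, 1) = 330 · 3 = 990. Avoidance count = 2002 − 990 = 1012.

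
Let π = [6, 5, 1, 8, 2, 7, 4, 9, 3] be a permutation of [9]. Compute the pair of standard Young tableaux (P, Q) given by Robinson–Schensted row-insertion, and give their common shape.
P = [1, 2, 3, 9] / [4, 7] / [5, 8] / [6];  Q = [1, 4, 6, 8] / [2, 5] / [3, 7] / [9];  common shape = (4, 2, 2, 1)

Row-insert the values π_1, π_2, … into P one at a time, bumping the leftmost entry strictly greater than the inserted value down to the next row. The recording tableau Q records, in position (i, j), the step at which that cell was added to P.
  Insert 6 (step 1): P = [6];  Q = [1]
  Insert 5 (step 2): P = [5] / [6];  Q = [1] / [2]
  Insert 1 (step 3): P = [1] / [5] / [6];  Q = [1] / [2] / [3]
  Insert 8 (step 4): P = [1, 8] / [5] / [6];  Q = [1, 4] / [2] / [3]
  Insert 2 (step 5): P = [1, 2] / [5, 8] / [6];  Q = [1, 4] / [2, 5] / [3]
  Insert 7 (step 6): P = [1, 2, 7] / [5, 8] / [6];  Q = [1, 4, 6] / [2, 5] / [3]
  Insert 4 (step 7): P = [1, 2, 4] / [5, 7] / [6, 8];  Q = [1, 4, 6] / [2, 5] / [3, 7]
  Insert 9 (step 8): P = [1, 2, 4, 9] / [5, 7] / [6, 8];  Q = [1, 4, 6, 8] / [2, 5] / [3, 7]
  Insert 3 (step 9): P = [1, 2, 3, 9] / [4, 7] / [5, 8] / [6];  Q = [1, 4, 6, 8] / [2, 5] / [3, 7] / [9]
Final shape: (4, 2, 2, 1).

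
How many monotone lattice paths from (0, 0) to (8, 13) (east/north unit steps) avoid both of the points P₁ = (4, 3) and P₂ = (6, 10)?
Number of paths = 100975

Inclusion–exclusion. Total paths: C(21, 8) = 203490. Through P₁: C(7, 4)·C(14, 4) = 35035. Through P₂: C(16, 6)·C(5, 2) = 80080. Since P₁ is strictly southwest of P₂, a monotone path through both must visit P₁ then P₂; paths through both = C(7, 4)·C(9, 2)·C(5, 2) = 12600. Avoid both = 203490 − 35035 − 80080 + 12600 = 100975.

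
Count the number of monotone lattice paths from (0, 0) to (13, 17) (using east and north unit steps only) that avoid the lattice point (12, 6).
Number of paths = 119537082

Total paths from (0, 0) to (13, 17): C(30, 13) = 119759850. Paths through (12, 6): (paths (0, 0) → (12, 6)) × (paths (12, 6) → (13, 17)) = C(18, 12) · C(12, 1) = 18564 · 12 = 222768. Avoidance count = 119759850 − 222768 = 119537082.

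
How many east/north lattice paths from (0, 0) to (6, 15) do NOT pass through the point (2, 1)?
Number of paths = 45084

Total paths from (0, 0) to (6, 15): C(21, 6) = 54264. Paths through (2, 1): (paths (0, 0) → (2, 1)) × (paths (2, 1) → (6, 15)) = C(3, 2) · C(18, 4) = 3 · 3060 = 9180. Avoidance count = 54264 − 9180 = 45084.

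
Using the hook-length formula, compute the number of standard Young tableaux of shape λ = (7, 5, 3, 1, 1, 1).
# SYT of shape (7, 5, 3, 1, 1, 1) = 9189180

Hook-length formula: f^λ = n! / Π hook(c), product over all cells c of the Young diagram. For λ = (7, 5, 3, 1, 1, 1), n = 18 boxes. Hook lengths by row (left-to-right, top-to-bottom): [12, 8, 7, 5, 4, 2, 1]; [9, 5, 4, 2, 1]; [6, 2, 1]; [3]; [2]; [1]. Product of hooks = 696729600. So f^λ = 18! / 696729600 = 6402373705728000 / 696729600 = 9189180.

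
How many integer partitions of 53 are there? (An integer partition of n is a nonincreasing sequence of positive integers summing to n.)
p(53) = 329931

Compute p(n) via the recurrence p(n, m) = p(n, m−1) + p(n−m, m), where p(n, m) counts partitions of n with all parts ≤ m and p(n) = p(n, n). The base cases are p(0, m) = 1 and p(n, 0) = 0 for n > 0. Filling the table yields p(53) = 329931. (Euler's pentagonal recurrence is an alternative.)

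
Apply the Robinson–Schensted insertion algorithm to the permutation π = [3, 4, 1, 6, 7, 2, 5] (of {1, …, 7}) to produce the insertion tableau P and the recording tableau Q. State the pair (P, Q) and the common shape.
P = [1, 2, 5, 7] / [3, 4, 6];  Q = [1, 2, 4, 5] / [3, 6, 7];  common shape = (4, 3)

Row-insert the values π_1, π_2, … into P one at a time, bumping the leftmost entry strictly greater than the inserted value down to the next row. The recording tableau Q records, in position (i, j), the step at which that cell was added to P.
  Insert 3 (step 1): P = [3];  Q = [1]
  Insert 4 (step 2): P = [3, 4];  Q = [1, 2]
  Insert 1 (step 3): P = [1, 4] / [3];  Q = [1, 2] / [3]
  Insert 6 (step 4): P = [1, 4, 6] / [3];  Q = [1, 2, 4] / [3]
  Insert 7 (step 5): P = [1, 4, 6, 7] / [3];  Q = [1, 2, 4, 5] / [3]
  Insert 2 (step 6): P = [1, 2, 6, 7] / [3, 4];  Q = [1, 2, 4, 5] / [3, 6]
  Insert 5 (step 7): P = [1, 2, 5, 7] / [3, 4, 6];  Q = [1, 2, 4, 5] / [3, 6, 7]
Final shape: (4, 3).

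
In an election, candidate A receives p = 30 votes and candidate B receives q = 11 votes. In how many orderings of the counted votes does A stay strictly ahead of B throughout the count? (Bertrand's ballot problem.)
Strict-lead orderings = 1464140912

Total orderings of the 41 votes with 30 for A: C(41, 30) = 3159461968. By the Bertrand ballot formula (Cycle Lemma / reflection principle), the number of orderings in which A is strictly ahead of B throughout is (p − q)/(p + q) · C(p + q, p) = (30 − 11)/(30 + 11) · 3159461968 = 1464140912.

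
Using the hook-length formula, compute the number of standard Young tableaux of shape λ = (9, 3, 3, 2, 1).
# SYT of shape (9, 3, 3, 2, 1) = 3198720

Hook-length formula: f^λ = n! / Π hook(c), product over all cells c of the Young diagram. For λ = (9, 3, 3, 2, 1), n = 18 boxes. Hook lengths by row (left-to-right, top-to-bottom): [13, 11, 9, 6, 5, 4, 3, 2, 1]; [6, 4, 2]; [5, 3, 1]; [3, 1]; [1]. Product of hooks = 2001542400. So f^λ = 18! / 2001542400 = 6402373705728000 / 2001542400 = 3198720.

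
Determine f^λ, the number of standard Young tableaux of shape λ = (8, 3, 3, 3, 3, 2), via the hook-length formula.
# SYT of shape (8, 3, 3, 3, 3, 2) = 413654472

Hook-length formula: f^λ = n! / Π hook(c), product over all cells c of the Young diagram. For λ = (8, 3, 3, 3, 3, 2), n = 22 boxes. Hook lengths by row (left-to-right, top-to-bottom): [13, 12, 10, 5, 4, 3, 2, 1]; [7, 6, 4]; [6, 5, 3]; [5, 4, 2]; [4, 3, 1]; [2, 1]. Product of hooks = 2717245440000. So f^λ = 22! / 2717245440000 = 1124000727777607680000 / 2717245440000 = 413654472.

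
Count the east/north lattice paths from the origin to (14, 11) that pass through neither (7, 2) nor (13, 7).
Number of paths = 3741120

Inclusion–exclusion. Total paths: C(25, 14) = 4457400. Through P₁: C(9, 7)·C(16, 7) = 411840. Through P₂: C(20, 13)·C(5, 1) = 387600. Since P₁ is strictly southwest of P₂, a monotone path through both must visit P₁ then P₂; paths through both = C(9, 7)·C(11, 6)·C(5, 1) = 83160. Avoid both = 4457400 − 411840 − 387600 + 83160 = 3741120.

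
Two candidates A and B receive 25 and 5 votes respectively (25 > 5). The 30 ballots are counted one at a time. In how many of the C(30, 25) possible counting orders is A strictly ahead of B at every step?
Strict-lead orderings = 95004

Total orderings of the 30 votes with 25 for A: C(30, 25) = 142506. By the Bertrand ballot formula (Cycle Lemma / reflection principle), the number of orderings in which A is strictly ahead of B throughout is (p − q)/(p + q) · C(p + q, p) = (25 − 5)/(25 + 5) · 142506 = 95004.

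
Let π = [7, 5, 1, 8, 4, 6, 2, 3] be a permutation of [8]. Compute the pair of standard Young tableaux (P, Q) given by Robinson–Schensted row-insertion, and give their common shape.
P = [1, 2, 3] / [4, 6] / [5, 8] / [7];  Q = [1, 4, 6] / [2, 5] / [3, 8] / [7];  common shape = (3, 2, 2, 1)

Row-insert the values π_1, π_2, … into P one at a time, bumping the leftmost entry strictly greater than the inserted value down to the next row. The recording tableau Q records, in position (i, j), the step at which that cell was added to P.
  Insert 7 (step 1): P = [7];  Q = [1]
  Insert 5 (step 2): P = [5] / [7];  Q = [1] / [2]
  Insert 1 (step 3): P = [1] / [5] / [7];  Q = [1] / [2] / [3]
  Insert 8 (step 4): P = [1, 8] / [5] / [7];  Q = [1, 4] / [2] / [3]
  Insert 4 (step 5): P = [1, 4] / [5, 8] / [7];  Q = [1, 4] / [2, 5] / [3]
  Insert 6 (step 6): P = [1, 4, 6] / [5, 8] / [7];  Q = [1, 4, 6] / [2, 5] / [3]
  Insert 2 (step 7): P = [1, 2, 6] / [4, 8] / [5] / [7];  Q = [1, 4, 6] / [2, 5] / [3] / [7]
  Insert 3 (step 8): P = [1, 2, 3] / [4, 6] / [5, 8] / [7];  Q = [1, 4, 6] / [2, 5] / [3, 8] / [7]
Final shape: (3, 2, 2, 1).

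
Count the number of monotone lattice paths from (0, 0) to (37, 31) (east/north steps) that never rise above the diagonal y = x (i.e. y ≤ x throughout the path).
Number of paths = 4036581322613551712

By the reflection principle (André's argument), the number of monotone paths to (37, 31) with n ≤ m that never go above y = x is C(68, 37) − C(68, 38) = 21912870037044995008 − 17876288714431443296 = 4036581322613551712.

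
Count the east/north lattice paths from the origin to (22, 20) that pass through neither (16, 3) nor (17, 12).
Number of paths = 446916192462

Inclusion–exclusion. Total paths: C(42, 22) = 513791607420. Through P₁: C(19, 16)·C(23, 6) = 97817643. Through P₂: C(29, 17)·C(13, 5) = 66790068345. Since P₁ is strictly southwest of P₂, a monotone path through both must visit P₁ then P₂; paths through both = C(19, 16)·C(10, 1)·C(13, 5) = 12471030. Avoid both = 513791607420 − 97817643 − 66790068345 + 12471030 = 446916192462.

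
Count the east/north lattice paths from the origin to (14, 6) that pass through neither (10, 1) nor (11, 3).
Number of paths = 30754

Inclusion–exclusion. Total paths: C(20, 14) = 38760. Through P₁: C(11, 10)·C(9, 4) = 1386. Through P₂: C(14, 11)·C(6, 3) = 7280. Since P₁ is strictly southwest of P₂, a monotone path through both must visit P₁ then P₂; paths through both = C(11, 10)·C(3, 1)·C(6, 3) = 660. Avoid both = 38760 − 1386 − 7280 + 660 = 30754.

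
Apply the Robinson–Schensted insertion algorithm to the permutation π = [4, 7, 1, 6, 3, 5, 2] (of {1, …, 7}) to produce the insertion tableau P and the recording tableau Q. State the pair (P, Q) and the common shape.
P = [1, 2, 5] / [3, 6] / [4] / [7];  Q = [1, 2, 6] / [3, 4] / [5] / [7];  common shape = (3, 2, 1, 1)

Row-insert the values π_1, π_2, … into P one at a time, bumping the leftmost entry strictly greater than the inserted value down to the next row. The recording tableau Q records, in position (i, j), the step at which that cell was added to P.
  Insert 4 (step 1): P = [4];  Q = [1]
  Insert 7 (step 2): P = [4, 7];  Q = [1, 2]
  Insert 1 (step 3): P = [1, 7] / [4];  Q = [1, 2] / [3]
  Insert 6 (step 4): P = [1, 6] / [4, 7];  Q = [1, 2] / [3, 4]
  Insert 3 (step 5): P = [1, 3] / [4, 6] / [7];  Q = [1, 2] / [3, 4] / [5]
  Insert 5 (step 6): P = [1, 3, 5] / [4, 6] / [7];  Q = [1, 2, 6] / [3, 4] / [5]
  Insert 2 (step 7): P = [1, 2, 5] / [3, 6] / [4] / [7];  Q = [1, 2, 6] / [3, 4] / [5] / [7]
Final shape: (3, 2, 1, 1).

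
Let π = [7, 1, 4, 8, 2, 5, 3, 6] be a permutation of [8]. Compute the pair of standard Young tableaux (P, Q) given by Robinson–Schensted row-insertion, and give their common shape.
P = [1, 2, 3, 6] / [4, 5] / [7, 8];  Q = [1, 3, 4, 8] / [2, 6] / [5, 7];  common shape = (4, 2, 2)

Row-insert the values π_1, π_2, … into P one at a time, bumping the leftmost entry strictly greater than the inserted value down to the next row. The recording tableau Q records, in position (i, j), the step at which that cell was added to P.
  Insert 7 (step 1): P = [7];  Q = [1]
  Insert 1 (step 2): P = [1] / [7];  Q = [1] / [2]
  Insert 4 (step 3): P = [1, 4] / [7];  Q = [1, 3] / [2]
  Insert 8 (step 4): P = [1, 4, 8] / [7];  Q = [1, 3, 4] / [2]
  Insert 2 (step 5): P = [1, 2, 8] / [4] / [7];  Q = [1, 3, 4] / [2] / [5]
  Insert 5 (step 6): P = [1, 2, 5] / [4, 8] / [7];  Q = [1, 3, 4] / [2, 6] / [5]
  Insert 3 (step 7): P = [1, 2, 3] / [4, 5] / [7, 8];  Q = [1, 3, 4] / [2, 6] / [5, 7]
  Insert 6 (step 8): P = [1, 2, 3, 6] / [4, 5] / [7, 8];  Q = [1, 3, 4, 8] / [2, 6] / [5, 7]
Final shape: (4, 2, 2).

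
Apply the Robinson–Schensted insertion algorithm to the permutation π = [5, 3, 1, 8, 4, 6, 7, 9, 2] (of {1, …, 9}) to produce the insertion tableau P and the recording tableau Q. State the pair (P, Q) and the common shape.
P = [1, 2, 6, 7, 9] / [3, 4] / [5, 8];  Q = [1, 4, 6, 7, 8] / [2, 5] / [3, 9];  common shape = (5, 2, 2)

Row-insert the values π_1, π_2, … into P one at a time, bumping the leftmost entry strictly greater than the inserted value down to the next row. The recording tableau Q records, in position (i, j), the step at which that cell was added to P.
  Insert 5 (step 1): P = [5];  Q = [1]
  Insert 3 (step 2): P = [3] / [5];  Q = [1] / [2]
  Insert 1 (step 3): P = [1] / [3] / [5];  Q = [1] / [2] / [3]
  Insert 8 (step 4): P = [1, 8] / [3] / [5];  Q = [1, 4] / [2] / [3]
  Insert 4 (step 5): P = [1, 4] / [3, 8] / [5];  Q = [1, 4] / [2, 5] / [3]
  Insert 6 (step 6): P = [1, 4, 6] / [3, 8] / [5];  Q = [1, 4, 6] / [2, 5] / [3]
  Insert 7 (step 7): P = [1, 4, 6, 7] / [3, 8] / [5];  Q = [1, 4, 6, 7] / [2, 5] / [3]
  Insert 9 (step 8): P = [1, 4, 6, 7, 9] / [3, 8] / [5];  Q = [1, 4, 6, 7, 8] / [2, 5] / [3]
  Insert 2 (step 9): P = [1, 2, 6, 7, 9] / [3, 4] / [5, 8];  Q = [1, 4, 6, 7, 8] / [2, 5] / [3, 9]
Final shape: (5, 2, 2).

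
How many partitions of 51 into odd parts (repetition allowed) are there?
p_odd(51) = 4097

Enumerate partitions using only odd parts via the recurrence o(n, m) = o(n, m−2) + o(n−m, m) over odd m, starting from the largest odd part ≤ n. This gives p_odd(51) = 4097. (Euler's theorem: equals the count of distinct-part partitions.)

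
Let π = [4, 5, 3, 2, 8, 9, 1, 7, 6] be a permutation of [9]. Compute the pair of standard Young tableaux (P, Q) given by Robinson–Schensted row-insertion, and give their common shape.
P = [1, 5, 6, 9] / [2, 7] / [3, 8] / [4];  Q = [1, 2, 5, 6] / [3, 8] / [4, 9] / [7];  common shape = (4, 2, 2, 1)

Row-insert the values π_1, π_2, … into P one at a time, bumping the leftmost entry strictly greater than the inserted value down to the next row. The recording tableau Q records, in position (i, j), the step at which that cell was added to P.
  Insert 4 (step 1): P = [4];  Q = [1]
  Insert 5 (step 2): P = [4, 5];  Q = [1, 2]
  Insert 3 (step 3): P = [3, 5] / [4];  Q = [1, 2] / [3]
  Insert 2 (step 4): P = [2, 5] / [3] / [4];  Q = [1, 2] / [3] / [4]
  Insert 8 (step 5): P = [2, 5, 8] / [3] / [4];  Q = [1, 2, 5] / [3] / [4]
  Insert 9 (step 6): P = [2, 5, 8, 9] / [3] / [4];  Q = [1, 2, 5, 6] / [3] / [4]
  Insert 1 (step 7): P = [1, 5, 8, 9] / [2] / [3] / [4];  Q = [1, 2, 5, 6] / [3] / [4] / [7]
  Insert 7 (step 8): P = [1, 5, 7, 9] / [2, 8] / [3] / [4];  Q = [1, 2, 5, 6] / [3, 8] / [4] / [7]
  Insert 6 (step 9): P = [1, 5, 6, 9] / [2, 7] / [3, 8] / [4];  Q = [1, 2, 5, 6] / [3, 8] / [4, 9] / [7]
Final shape: (4, 2, 2, 1).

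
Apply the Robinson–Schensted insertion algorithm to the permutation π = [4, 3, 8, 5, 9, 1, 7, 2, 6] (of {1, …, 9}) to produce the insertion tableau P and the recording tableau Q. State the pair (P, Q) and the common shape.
P = [1, 2, 6] / [3, 5, 7] / [4, 8, 9];  Q = [1, 3, 5] / [2, 4, 7] / [6, 8, 9];  common shape = (3, 3, 3)

Row-insert the values π_1, π_2, … into P one at a time, bumping the leftmost entry strictly greater than the inserted value down to the next row. The recording tableau Q records, in position (i, j), the step at which that cell was added to P.
  Insert 4 (step 1): P = [4];  Q = [1]
  Insert 3 (step 2): P = [3] / [4];  Q = [1] / [2]
  Insert 8 (step 3): P = [3, 8] / [4];  Q = [1, 3] / [2]
  Insert 5 (step 4): P = [3, 5] / [4, 8];  Q = [1, 3] / [2, 4]
  Insert 9 (step 5): P = [3, 5, 9] / [4, 8];  Q = [1, 3, 5] / [2, 4]
  Insert 1 (step 6): P = [1, 5, 9] / [3, 8] / [4];  Q = [1, 3, 5] / [2, 4] / [6]
  Insert 7 (step 7): P = [1, 5, 7] / [3, 8, 9] / [4];  Q = [1, 3, 5] / [2, 4, 7] / [6]
  Insert 2 (step 8): P = [1, 2, 7] / [3, 5, 9] / [4, 8];  Q = [1, 3, 5] / [2, 4, 7] / [6, 8]
  Insert 6 (step 9): P = [1, 2, 6] / [3, 5, 7] / [4, 8, 9];  Q = [1, 3, 5] / [2, 4, 7] / [6, 8, 9]
Final shape: (3, 3, 3).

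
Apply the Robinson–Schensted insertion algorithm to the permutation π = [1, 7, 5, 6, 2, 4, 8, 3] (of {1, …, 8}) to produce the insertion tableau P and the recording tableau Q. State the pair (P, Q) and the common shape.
P = [1, 2, 3, 8] / [4, 6] / [5] / [7];  Q = [1, 2, 4, 7] / [3, 6] / [5] / [8];  common shape = (4, 2, 1, 1)

Row-insert the values π_1, π_2, … into P one at a time, bumping the leftmost entry strictly greater than the inserted value down to the next row. The recording tableau Q records, in position (i, j), the step at which that cell was added to P.
  Insert 1 (step 1): P = [1];  Q = [1]
  Insert 7 (step 2): P = [1, 7];  Q = [1, 2]
  Insert 5 (step 3): P = [1, 5] / [7];  Q = [1, 2] / [3]
  Insert 6 (step 4): P = [1, 5, 6] / [7];  Q = [1, 2, 4] / [3]
  Insert 2 (step 5): P = [1, 2, 6] / [5] / [7];  Q = [1, 2, 4] / [3] / [5]
  Insert 4 (step 6): P = [1, 2, 4] / [5, 6] / [7];  Q = [1, 2, 4] / [3, 6] / [5]
  Insert 8 (step 7): P = [1, 2, 4, 8] / [5, 6] / [7];  Q = [1, 2, 4, 7] / [3, 6] / [5]
  Insert 3 (step 8): P = [1, 2, 3, 8] / [4, 6] / [5] / [7];  Q = [1, 2, 4, 7] / [3, 6] / [5] / [8]
Final shape: (4, 2, 1, 1).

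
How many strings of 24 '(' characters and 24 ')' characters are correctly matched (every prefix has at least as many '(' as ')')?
C_24 = 1289904147324

These balanced parentheses are counted by the Catalan number C_n = (1/(n + 1)) · C(2n, n). For n = 24: C_24 = (1/25) · C(48, 24) = 32247603683100/25 = 1289904147324.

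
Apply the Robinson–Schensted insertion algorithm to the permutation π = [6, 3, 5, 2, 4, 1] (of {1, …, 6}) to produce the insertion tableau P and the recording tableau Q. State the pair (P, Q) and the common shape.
P = [1, 4] / [2, 5] / [3] / [6];  Q = [1, 3] / [2, 5] / [4] / [6];  common shape = (2, 2, 1, 1)

Row-insert the values π_1, π_2, … into P one at a time, bumping the leftmost entry strictly greater than the inserted value down to the next row. The recording tableau Q records, in position (i, j), the step at which that cell was added to P.
  Insert 6 (step 1): P = [6];  Q = [1]
  Insert 3 (step 2): P = [3] / [6];  Q = [1] / [2]
  Insert 5 (step 3): P = [3, 5] / [6];  Q = [1, 3] / [2]
  Insert 2 (step 4): P = [2, 5] / [3] / [6];  Q = [1, 3] / [2] / [4]
  Insert 4 (step 5): P = [2, 4] / [3, 5] / [6];  Q = [1, 3] / [2, 5] / [4]
  Insert 1 (step 6): P = [1, 4] / [2, 5] / [3] / [6];  Q = [1, 3] / [2, 5] / [4] / [6]
Final shape: (2, 2, 1, 1).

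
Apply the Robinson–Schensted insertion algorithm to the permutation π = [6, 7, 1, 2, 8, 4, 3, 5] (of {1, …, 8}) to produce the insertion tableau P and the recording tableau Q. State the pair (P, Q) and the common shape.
P = [1, 2, 3, 5] / [4, 7, 8] / [6];  Q = [1, 2, 5, 8] / [3, 4, 6] / [7];  common shape = (4, 3, 1)

Row-insert the values π_1, π_2, … into P one at a time, bumping the leftmost entry strictly greater than the inserted value down to the next row. The recording tableau Q records, in position (i, j), the step at which that cell was added to P.
  Insert 6 (step 1): P = [6];  Q = [1]
  Insert 7 (step 2): P = [6, 7];  Q = [1, 2]
  Insert 1 (step 3): P = [1, 7] / [6];  Q = [1, 2] / [3]
  Insert 2 (step 4): P = [1, 2] / [6, 7];  Q = [1, 2] / [3, 4]
  Insert 8 (step 5): P = [1, 2, 8] / [6, 7];  Q = [1, 2, 5] / [3, 4]
  Insert 4 (step 6): P = [1, 2, 4] / [6, 7, 8];  Q = [1, 2, 5] / [3, 4, 6]
  Insert 3 (step 7): P = [1, 2, 3] / [4, 7, 8] / [6];  Q = [1, 2, 5] / [3, 4, 6] / [7]
  Insert 5 (step 8): P = [1, 2, 3, 5] / [4, 7, 8] / [6];  Q = [1, 2, 5, 8] / [3, 4, 6] / [7]
Final shape: (4, 3, 1).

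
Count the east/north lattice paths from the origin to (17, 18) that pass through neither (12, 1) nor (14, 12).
Number of paths = 3726063684

Inclusion–exclusion. Total paths: C(35, 17) = 4537567650. Through P₁: C(13, 12)·C(22, 5) = 342342. Through P₂: C(26, 14)·C(9, 3) = 811246800. Since P₁ is strictly southwest of P₂, a monotone path through both must visit P₁ then P₂; paths through both = C(13, 12)·C(13, 2)·C(9, 3) = 85176. Avoid both = 4537567650 − 342342 − 811246800 + 85176 = 3726063684.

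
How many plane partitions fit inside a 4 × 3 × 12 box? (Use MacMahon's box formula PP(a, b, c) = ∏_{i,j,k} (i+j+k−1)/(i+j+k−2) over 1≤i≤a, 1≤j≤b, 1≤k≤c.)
PP(4, 3, 12) = 176729280

Evaluate the triple product over i = 1..4, j = 1..3, k = 1..12. The factors are (2/1) · (3/2) · (4/3) · (5/4) · (6/5) · (7/6) · (8/7) · (9/8) · … (144 factors total). The numerators and denominators telescope so the product is an integer; carrying out the multiplication exactly gives PP(4, 3, 12) = 176729280.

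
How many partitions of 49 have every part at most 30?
p(49, parts ≤ 30) = 171928

Use the recurrence p(n, m) = p(n, m−1) + p(n−m, m): either the largest part is < m (count p(n, m−1)) or the largest part is exactly m (remove one copy of m, count p(n−m, m)). With p(0, ·) = 1 this gives p(49, parts ≤ 30) = 171928. (By conjugating Young diagrams, this also counts partitions of 49 into at most 30 parts.)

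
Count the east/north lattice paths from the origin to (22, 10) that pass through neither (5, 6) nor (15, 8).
Number of paths = 45193578

Inclusion–exclusion. Total paths: C(32, 22) = 64512240. Through P₁: C(11, 5)·C(21, 17) = 2765070. Through P₂: C(23, 15)·C(9, 7) = 17651304. Since P₁ is strictly southwest of P₂, a monotone path through both must visit P₁ then P₂; paths through both = C(11, 5)·C(12, 10)·C(9, 7) = 1097712. Avoid both = 64512240 − 2765070 − 17651304 + 1097712 = 45193578.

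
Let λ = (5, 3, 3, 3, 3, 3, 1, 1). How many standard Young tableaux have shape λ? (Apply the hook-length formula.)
# SYT of shape (5, 3, 3, 3, 3, 3, 1, 1) = 248958710

Hook-length formula: f^λ = n! / Π hook(c), product over all cells c of the Young diagram. For λ = (5, 3, 3, 3, 3, 3, 1, 1), n = 22 boxes. Hook lengths by row (left-to-right, top-to-bottom): [12, 9, 8, 2, 1]; [9, 6, 5]; [8, 5, 4]; [7, 4, 3]; [6, 3, 2]; [5, 2, 1]; [2]; [1]. Product of hooks = 4514807808000. So f^λ = 22! / 4514807808000 = 1124000727777607680000 / 4514807808000 = 248958710.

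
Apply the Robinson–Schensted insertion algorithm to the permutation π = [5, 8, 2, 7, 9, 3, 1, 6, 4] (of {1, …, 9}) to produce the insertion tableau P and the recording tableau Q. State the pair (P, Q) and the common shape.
P = [1, 3, 4] / [2, 6, 9] / [5, 7] / [8];  Q = [1, 2, 5] / [3, 4, 8] / [6, 9] / [7];  common shape = (3, 3, 2, 1)

Row-insert the values π_1, π_2, … into P one at a time, bumping the leftmost entry strictly greater than the inserted value down to the next row. The recording tableau Q records, in position (i, j), the step at which that cell was added to P.
  Insert 5 (step 1): P = [5];  Q = [1]
  Insert 8 (step 2): P = [5, 8];  Q = [1, 2]
  Insert 2 (step 3): P = [2, 8] / [5];  Q = [1, 2] / [3]
  Insert 7 (step 4): P = [2, 7] / [5, 8];  Q = [1, 2] / [3, 4]
  Insert 9 (step 5): P = [2, 7, 9] / [5, 8];  Q = [1, 2, 5] / [3, 4]
  Insert 3 (step 6): P = [2, 3, 9] / [5, 7] / [8];  Q = [1, 2, 5] / [3, 4] / [6]
  Insert 1 (step 7): P = [1, 3, 9] / [2, 7] / [5] / [8];  Q = [1, 2, 5] / [3, 4] / [6] / [7]
  Insert 6 (step 8): P = [1, 3, 6] / [2, 7, 9] / [5] / [8];  Q = [1, 2, 5] / [3, 4, 8] / [6] / [7]
  Insert 4 (step 9): P = [1, 3, 4] / [2, 6, 9] / [5, 7] / [8];  Q = [1, 2, 5] / [3, 4, 8] / [6, 9] / [7]
Final shape: (3, 3, 2, 1).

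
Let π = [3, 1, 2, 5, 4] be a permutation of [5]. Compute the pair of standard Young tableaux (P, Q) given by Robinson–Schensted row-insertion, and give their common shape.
P = [1, 2, 4] / [3, 5];  Q = [1, 3, 4] / [2, 5];  common shape = (3, 2)

Row-insert the values π_1, π_2, … into P one at a time, bumping the leftmost entry strictly greater than the inserted value down to the next row. The recording tableau Q records, in position (i, j), the step at which that cell was added to P.
  Insert 3 (step 1): P = [3];  Q = [1]
  Insert 1 (step 2): P = [1] / [3];  Q = [1] / [2]
  Insert 2 (step 3): P = [1, 2] / [3];  Q = [1, 3] / [2]
  Insert 5 (step 4): P = [1, 2, 5] / [3];  Q = [1, 3, 4] / [2]
  Insert 4 (step 5): P = [1, 2, 4] / [3, 5];  Q = [1, 3, 4] / [2, 5]
Final shape: (3, 2).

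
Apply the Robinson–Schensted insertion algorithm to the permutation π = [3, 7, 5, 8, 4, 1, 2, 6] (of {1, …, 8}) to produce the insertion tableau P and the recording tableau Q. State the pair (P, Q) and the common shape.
P = [1, 2, 6] / [3, 4, 8] / [5] / [7];  Q = [1, 2, 4] / [3, 7, 8] / [5] / [6];  common shape = (3, 3, 1, 1)

Row-insert the values π_1, π_2, … into P one at a time, bumping the leftmost entry strictly greater than the inserted value down to the next row. The recording tableau Q records, in position (i, j), the step at which that cell was added to P.
  Insert 3 (step 1): P = [3];  Q = [1]
  Insert 7 (step 2): P = [3, 7];  Q = [1, 2]
  Insert 5 (step 3): P = [3, 5] / [7];  Q = [1, 2] / [3]
  Insert 8 (step 4): P = [3, 5, 8] / [7];  Q = [1, 2, 4] / [3]
  Insert 4 (step 5): P = [3, 4, 8] / [5] / [7];  Q = [1, 2, 4] / [3] / [5]
  Insert 1 (step 6): P = [1, 4, 8] / [3] / [5] / [7];  Q = [1, 2, 4] / [3] / [5] / [6]
  Insert 2 (step 7): P = [1, 2, 8] / [3, 4] / [5] / [7];  Q = [1, 2, 4] / [3, 7] / [5] / [6]
  Insert 6 (step 8): P = [1, 2, 6] / [3, 4, 8] / [5] / [7];  Q = [1, 2, 4] / [3, 7, 8] / [5] / [6]
Final shape: (3, 3, 1, 1).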